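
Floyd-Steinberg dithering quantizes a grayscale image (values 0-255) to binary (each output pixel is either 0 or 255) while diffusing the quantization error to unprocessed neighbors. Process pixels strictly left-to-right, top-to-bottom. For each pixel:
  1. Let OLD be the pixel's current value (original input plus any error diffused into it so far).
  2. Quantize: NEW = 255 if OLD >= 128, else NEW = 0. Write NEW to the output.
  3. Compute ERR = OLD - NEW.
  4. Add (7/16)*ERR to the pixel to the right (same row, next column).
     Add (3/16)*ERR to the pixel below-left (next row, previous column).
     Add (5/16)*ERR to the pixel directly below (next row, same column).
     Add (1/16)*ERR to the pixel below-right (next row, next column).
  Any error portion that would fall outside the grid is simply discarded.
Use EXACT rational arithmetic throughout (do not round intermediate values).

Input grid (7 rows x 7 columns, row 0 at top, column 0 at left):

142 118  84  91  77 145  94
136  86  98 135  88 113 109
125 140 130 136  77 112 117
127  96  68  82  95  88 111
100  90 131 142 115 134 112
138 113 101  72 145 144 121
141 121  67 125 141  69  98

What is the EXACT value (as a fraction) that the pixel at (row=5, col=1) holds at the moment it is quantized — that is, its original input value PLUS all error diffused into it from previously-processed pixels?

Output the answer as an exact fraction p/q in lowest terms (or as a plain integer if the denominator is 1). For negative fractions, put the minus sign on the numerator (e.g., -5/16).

(0,0): OLD=142 → NEW=255, ERR=-113
(0,1): OLD=1097/16 → NEW=0, ERR=1097/16
(0,2): OLD=29183/256 → NEW=0, ERR=29183/256
(0,3): OLD=577017/4096 → NEW=255, ERR=-467463/4096
(0,4): OLD=1774031/65536 → NEW=0, ERR=1774031/65536
(0,5): OLD=164461737/1048576 → NEW=255, ERR=-102925143/1048576
(0,6): OLD=856582303/16777216 → NEW=0, ERR=856582303/16777216
(1,0): OLD=29067/256 → NEW=0, ERR=29067/256
(1,1): OLD=351053/2048 → NEW=255, ERR=-171187/2048
(1,2): OLD=5238993/65536 → NEW=0, ERR=5238993/65536
(1,3): OLD=38406653/262144 → NEW=255, ERR=-28440067/262144
(1,4): OLD=393549655/16777216 → NEW=0, ERR=393549655/16777216
(1,5): OLD=13938970759/134217728 → NEW=0, ERR=13938970759/134217728
(1,6): OLD=352737386761/2147483648 → NEW=255, ERR=-194870943479/2147483648
(2,0): OLD=4745119/32768 → NEW=255, ERR=-3610721/32768
(2,1): OLD=92018757/1048576 → NEW=0, ERR=92018757/1048576
(2,2): OLD=2815360271/16777216 → NEW=255, ERR=-1462829809/16777216
(2,3): OLD=9844211543/134217728 → NEW=0, ERR=9844211543/134217728
(2,4): OLD=138631652935/1073741824 → NEW=255, ERR=-135172512185/1073741824
(2,5): OLD=2536754712749/34359738368 → NEW=0, ERR=2536754712749/34359738368
(2,6): OLD=70057414250123/549755813888 → NEW=0, ERR=70057414250123/549755813888
(3,0): OLD=1829047343/16777216 → NEW=0, ERR=1829047343/16777216
(3,1): OLD=19848728579/134217728 → NEW=255, ERR=-14376792061/134217728
(3,2): OLD=14094593401/1073741824 → NEW=0, ERR=14094593401/1073741824
(3,3): OLD=350510311071/4294967296 → NEW=0, ERR=350510311071/4294967296
(3,4): OLD=60358160082991/549755813888 → NEW=0, ERR=60358160082991/549755813888
(3,5): OLD=770233800033405/4398046511104 → NEW=255, ERR=-351268060298115/4398046511104
(3,6): OLD=8479055354870691/70368744177664 → NEW=0, ERR=8479055354870691/70368744177664
(4,0): OLD=244779882337/2147483648 → NEW=0, ERR=244779882337/2147483648
(4,1): OLD=3974377884909/34359738368 → NEW=0, ERR=3974377884909/34359738368
(4,2): OLD=106825580455939/549755813888 → NEW=255, ERR=-33362152085501/549755813888
(4,3): OLD=714063827855377/4398046511104 → NEW=255, ERR=-407438032476143/4398046511104
(4,4): OLD=3479892067030179/35184372088832 → NEW=0, ERR=3479892067030179/35184372088832
(4,5): OLD=204650642186719843/1125899906842624 → NEW=255, ERR=-82453834058149277/1125899906842624
(4,6): OLD=2028835599608275109/18014398509481984 → NEW=0, ERR=2028835599608275109/18014398509481984
(5,0): OLD=107371826558231/549755813888 → NEW=255, ERR=-32815905983209/549755813888
(5,1): OLD=522387297020765/4398046511104 → NEW=0, ERR=522387297020765/4398046511104
Target (5,1): original=113, with diffused error = 522387297020765/4398046511104

Answer: 522387297020765/4398046511104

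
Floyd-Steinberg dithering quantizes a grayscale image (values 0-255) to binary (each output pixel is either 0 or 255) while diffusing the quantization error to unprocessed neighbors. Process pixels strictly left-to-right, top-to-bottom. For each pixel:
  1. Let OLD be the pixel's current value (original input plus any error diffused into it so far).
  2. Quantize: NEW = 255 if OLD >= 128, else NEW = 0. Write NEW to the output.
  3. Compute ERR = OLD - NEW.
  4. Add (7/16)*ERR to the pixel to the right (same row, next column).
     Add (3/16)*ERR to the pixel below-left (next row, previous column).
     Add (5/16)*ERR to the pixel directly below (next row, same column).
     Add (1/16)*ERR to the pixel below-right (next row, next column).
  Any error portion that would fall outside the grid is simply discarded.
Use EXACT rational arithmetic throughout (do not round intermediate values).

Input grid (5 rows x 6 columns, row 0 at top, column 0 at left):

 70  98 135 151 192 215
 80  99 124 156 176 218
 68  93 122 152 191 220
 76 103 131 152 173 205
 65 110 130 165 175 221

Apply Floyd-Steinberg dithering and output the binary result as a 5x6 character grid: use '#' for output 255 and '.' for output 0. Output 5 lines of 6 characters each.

(0,0): OLD=70 → NEW=0, ERR=70
(0,1): OLD=1029/8 → NEW=255, ERR=-1011/8
(0,2): OLD=10203/128 → NEW=0, ERR=10203/128
(0,3): OLD=380669/2048 → NEW=255, ERR=-141571/2048
(0,4): OLD=5300459/32768 → NEW=255, ERR=-3055381/32768
(0,5): OLD=91334253/524288 → NEW=255, ERR=-42359187/524288
(1,0): OLD=10007/128 → NEW=0, ERR=10007/128
(1,1): OLD=115745/1024 → NEW=0, ERR=115745/1024
(1,2): OLD=5816373/32768 → NEW=255, ERR=-2539467/32768
(1,3): OLD=11533201/131072 → NEW=0, ERR=11533201/131072
(1,4): OLD=1391574419/8388608 → NEW=255, ERR=-747520621/8388608
(1,5): OLD=19855907861/134217728 → NEW=255, ERR=-14369612779/134217728
(2,0): OLD=1861627/16384 → NEW=0, ERR=1861627/16384
(2,1): OLD=88284153/524288 → NEW=255, ERR=-45409287/524288
(2,2): OLD=700047659/8388608 → NEW=0, ERR=700047659/8388608
(2,3): OLD=13049693587/67108864 → NEW=255, ERR=-4063066733/67108864
(2,4): OLD=262185952313/2147483648 → NEW=0, ERR=262185952313/2147483648
(2,5): OLD=8053509805855/34359738368 → NEW=255, ERR=-708223477985/34359738368
(3,0): OLD=799166667/8388608 → NEW=0, ERR=799166667/8388608
(3,1): OLD=9419572847/67108864 → NEW=255, ERR=-7693187473/67108864
(3,2): OLD=48404092029/536870912 → NEW=0, ERR=48404092029/536870912
(3,3): OLD=6893674189111/34359738368 → NEW=255, ERR=-1868059094729/34359738368
(3,4): OLD=49400628861655/274877906944 → NEW=255, ERR=-20693237409065/274877906944
(3,5): OLD=761977735689529/4398046511104 → NEW=255, ERR=-359524124641991/4398046511104
(4,0): OLD=78680322821/1073741824 → NEW=0, ERR=78680322821/1073741824
(4,1): OLD=2217810757697/17179869184 → NEW=255, ERR=-2163055884223/17179869184
(4,2): OLD=47131693605235/549755813888 → NEW=0, ERR=47131693605235/549755813888
(4,3): OLD=1557238842105951/8796093022208 → NEW=255, ERR=-685764878557089/8796093022208
(4,4): OLD=13882420450729807/140737488355328 → NEW=0, ERR=13882420450729807/140737488355328
(4,5): OLD=526705904483388617/2251799813685248 → NEW=255, ERR=-47503048006349623/2251799813685248
Row 0: .#.###
Row 1: ..#.##
Row 2: .#.#.#
Row 3: .#.###
Row 4: .#.#.#

Answer: .#.###
..#.##
.#.#.#
.#.###
.#.#.#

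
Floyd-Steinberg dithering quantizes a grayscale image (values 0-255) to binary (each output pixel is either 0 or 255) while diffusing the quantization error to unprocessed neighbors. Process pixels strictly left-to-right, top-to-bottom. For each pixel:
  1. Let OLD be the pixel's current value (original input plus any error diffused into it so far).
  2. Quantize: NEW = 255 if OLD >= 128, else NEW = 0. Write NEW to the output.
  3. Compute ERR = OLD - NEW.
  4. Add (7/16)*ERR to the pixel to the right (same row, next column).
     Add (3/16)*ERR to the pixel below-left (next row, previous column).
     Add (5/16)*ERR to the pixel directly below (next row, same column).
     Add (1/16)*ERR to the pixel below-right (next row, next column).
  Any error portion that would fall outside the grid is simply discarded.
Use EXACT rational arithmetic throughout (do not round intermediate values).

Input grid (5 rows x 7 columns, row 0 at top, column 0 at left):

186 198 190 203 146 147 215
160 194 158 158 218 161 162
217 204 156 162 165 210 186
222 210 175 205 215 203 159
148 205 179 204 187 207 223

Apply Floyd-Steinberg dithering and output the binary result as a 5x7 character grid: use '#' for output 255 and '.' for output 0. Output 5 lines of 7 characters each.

Answer: ####.##
.#.##.#
###.###
##.###.
.###.##

Derivation:
(0,0): OLD=186 → NEW=255, ERR=-69
(0,1): OLD=2685/16 → NEW=255, ERR=-1395/16
(0,2): OLD=38875/256 → NEW=255, ERR=-26405/256
(0,3): OLD=646653/4096 → NEW=255, ERR=-397827/4096
(0,4): OLD=6783467/65536 → NEW=0, ERR=6783467/65536
(0,5): OLD=201624941/1048576 → NEW=255, ERR=-65761939/1048576
(0,6): OLD=3146767867/16777216 → NEW=255, ERR=-1131422213/16777216
(1,0): OLD=31255/256 → NEW=0, ERR=31255/256
(1,1): OLD=402465/2048 → NEW=255, ERR=-119775/2048
(1,2): OLD=5014837/65536 → NEW=0, ERR=5014837/65536
(1,3): OLD=45635857/262144 → NEW=255, ERR=-21210863/262144
(1,4): OLD=3307076755/16777216 → NEW=255, ERR=-971113325/16777216
(1,5): OLD=14750830467/134217728 → NEW=0, ERR=14750830467/134217728
(1,6): OLD=397473747533/2147483648 → NEW=255, ERR=-150134582707/2147483648
(2,0): OLD=8001531/32768 → NEW=255, ERR=-354309/32768
(2,1): OLD=212830969/1048576 → NEW=255, ERR=-54555911/1048576
(2,2): OLD=2320686123/16777216 → NEW=255, ERR=-1957503957/16777216
(2,3): OLD=10683499155/134217728 → NEW=0, ERR=10683499155/134217728
(2,4): OLD=211833646275/1073741824 → NEW=255, ERR=-61970518845/1073741824
(2,5): OLD=6953317977089/34359738368 → NEW=255, ERR=-1808415306751/34359738368
(2,6): OLD=81361120218903/549755813888 → NEW=255, ERR=-58826612322537/549755813888
(3,0): OLD=3504184779/16777216 → NEW=255, ERR=-774005301/16777216
(3,1): OLD=20267508847/134217728 → NEW=255, ERR=-13958011793/134217728
(3,2): OLD=112435369213/1073741824 → NEW=0, ERR=112435369213/1073741824
(3,3): OLD=1106267230907/4294967296 → NEW=255, ERR=11050570427/4294967296
(3,4): OLD=106210778778059/549755813888 → NEW=255, ERR=-33976953763381/549755813888
(3,5): OLD=597443120004113/4398046511104 → NEW=255, ERR=-524058740327407/4398046511104
(3,6): OLD=4935677489791119/70368744177664 → NEW=0, ERR=4935677489791119/70368744177664
(4,0): OLD=244993332485/2147483648 → NEW=0, ERR=244993332485/2147483648
(4,1): OLD=8217598286145/34359738368 → NEW=255, ERR=-544134997695/34359738368
(4,2): OLD=109278967447407/549755813888 → NEW=255, ERR=-30908765094033/549755813888
(4,3): OLD=770375016846197/4398046511104 → NEW=255, ERR=-351126843485323/4398046511104
(4,4): OLD=3890564334712847/35184372088832 → NEW=0, ERR=3890564334712847/35184372088832
(4,5): OLD=256062464563871055/1125899906842624 → NEW=255, ERR=-31042011680998065/1125899906842624
(4,6): OLD=4060611947506969305/18014398509481984 → NEW=255, ERR=-533059672410936615/18014398509481984
Row 0: ####.##
Row 1: .#.##.#
Row 2: ###.###
Row 3: ##.###.
Row 4: .###.##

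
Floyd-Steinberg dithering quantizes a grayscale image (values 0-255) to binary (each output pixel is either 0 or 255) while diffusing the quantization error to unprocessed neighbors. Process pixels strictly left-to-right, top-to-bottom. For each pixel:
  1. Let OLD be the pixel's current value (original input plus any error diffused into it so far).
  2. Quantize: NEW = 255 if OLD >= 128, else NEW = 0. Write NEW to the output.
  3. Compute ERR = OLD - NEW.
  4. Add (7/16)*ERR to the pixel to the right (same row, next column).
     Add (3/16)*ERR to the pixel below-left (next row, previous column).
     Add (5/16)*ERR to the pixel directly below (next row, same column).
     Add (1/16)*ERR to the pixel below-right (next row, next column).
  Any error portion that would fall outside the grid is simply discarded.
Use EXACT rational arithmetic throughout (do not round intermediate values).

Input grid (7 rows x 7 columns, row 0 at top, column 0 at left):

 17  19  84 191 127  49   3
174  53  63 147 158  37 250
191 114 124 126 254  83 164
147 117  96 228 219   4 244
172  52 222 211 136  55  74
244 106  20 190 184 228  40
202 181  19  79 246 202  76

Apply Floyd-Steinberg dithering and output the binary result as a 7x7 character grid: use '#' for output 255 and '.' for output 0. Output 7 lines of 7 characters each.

Answer: ...#...
#..##.#
#.#.#.#
#.###.#
#.##...
#..###.
##..##.

Derivation:
(0,0): OLD=17 → NEW=0, ERR=17
(0,1): OLD=423/16 → NEW=0, ERR=423/16
(0,2): OLD=24465/256 → NEW=0, ERR=24465/256
(0,3): OLD=953591/4096 → NEW=255, ERR=-90889/4096
(0,4): OLD=7686849/65536 → NEW=0, ERR=7686849/65536
(0,5): OLD=105188167/1048576 → NEW=0, ERR=105188167/1048576
(0,6): OLD=786648817/16777216 → NEW=0, ERR=786648817/16777216
(1,0): OLD=47173/256 → NEW=255, ERR=-18107/256
(1,1): OLD=100963/2048 → NEW=0, ERR=100963/2048
(1,2): OLD=7335071/65536 → NEW=0, ERR=7335071/65536
(1,3): OLD=56884659/262144 → NEW=255, ERR=-9962061/262144
(1,4): OLD=3279107257/16777216 → NEW=255, ERR=-999082823/16777216
(1,5): OLD=7840682633/134217728 → NEW=0, ERR=7840682633/134217728
(1,6): OLD=636685728487/2147483648 → NEW=255, ERR=89077398247/2147483648
(2,0): OLD=5837297/32768 → NEW=255, ERR=-2518543/32768
(2,1): OLD=117801963/1048576 → NEW=0, ERR=117801963/1048576
(2,2): OLD=3423942529/16777216 → NEW=255, ERR=-854247551/16777216
(2,3): OLD=11767902393/134217728 → NEW=0, ERR=11767902393/134217728
(2,4): OLD=303147161545/1073741824 → NEW=255, ERR=29342996425/1073741824
(2,5): OLD=4029264438531/34359738368 → NEW=0, ERR=4029264438531/34359738368
(2,6): OLD=127498211161157/549755813888 → NEW=255, ERR=-12689521380283/549755813888
(3,0): OLD=2416689761/16777216 → NEW=255, ERR=-1861500319/16777216
(3,1): OLD=11974183245/134217728 → NEW=0, ERR=11974183245/134217728
(3,2): OLD=153095084663/1073741824 → NEW=255, ERR=-120709080457/1073741824
(3,3): OLD=894029963121/4294967296 → NEW=255, ERR=-201186697359/4294967296
(3,4): OLD=128925323945569/549755813888 → NEW=255, ERR=-11262408595871/549755813888
(3,5): OLD=127821858514483/4398046511104 → NEW=0, ERR=127821858514483/4398046511104
(3,6): OLD=18072891581872045/70368744177664 → NEW=255, ERR=128861816567725/70368744177664
(4,0): OLD=330829724431/2147483648 → NEW=255, ERR=-216778605809/2147483648
(4,1): OLD=264664290499/34359738368 → NEW=0, ERR=264664290499/34359738368
(4,2): OLD=102821898017613/549755813888 → NEW=255, ERR=-37365834523827/549755813888
(4,3): OLD=685032512363871/4398046511104 → NEW=255, ERR=-436469347967649/4398046511104
(4,4): OLD=3120908913000877/35184372088832 → NEW=0, ERR=3120908913000877/35184372088832
(4,5): OLD=114787965488946925/1125899906842624 → NEW=0, ERR=114787965488946925/1125899906842624
(4,6): OLD=2179612589229420939/18014398509481984 → NEW=0, ERR=2179612589229420939/18014398509481984
(5,0): OLD=117592122995449/549755813888 → NEW=255, ERR=-22595609545991/549755813888
(5,1): OLD=313898455056723/4398046511104 → NEW=0, ERR=313898455056723/4398046511104
(5,2): OLD=417249836639093/35184372088832 → NEW=0, ERR=417249836639093/35184372088832
(5,3): OLD=49696889708647337/281474976710656 → NEW=255, ERR=-22079229352569943/281474976710656
(5,4): OLD=3428404073339989603/18014398509481984 → NEW=255, ERR=-1165267546577916317/18014398509481984
(5,5): OLD=37439716653402664627/144115188075855872 → NEW=255, ERR=690343694059417267/144115188075855872
(5,6): OLD=198943489378725722909/2305843009213693952 → NEW=0, ERR=198943489378725722909/2305843009213693952
(6,0): OLD=14252357307218657/70368744177664 → NEW=255, ERR=-3691672458085663/70368744177664
(6,1): OLD=202669313334400853/1125899906842624 → NEW=255, ERR=-84435162910468267/1125899906842624
(6,2): OLD=-366605342567183521/18014398509481984 → NEW=0, ERR=-366605342567183521/18014398509481984
(6,3): OLD=4928219100909014017/144115188075855872 → NEW=0, ERR=4928219100909014017/144115188075855872
(6,4): OLD=68236334720434699827/288230376151711744 → NEW=255, ERR=-5262411198251794893/288230376151711744
(6,5): OLD=7660693296375515600367/36893488147419103232 → NEW=255, ERR=-1747146181216355723793/36893488147419103232
(6,6): OLD=48724665454724408116633/590295810358705651712 → NEW=0, ERR=48724665454724408116633/590295810358705651712
Row 0: ...#...
Row 1: #..##.#
Row 2: #.#.#.#
Row 3: #.###.#
Row 4: #.##...
Row 5: #..###.
Row 6: ##..##.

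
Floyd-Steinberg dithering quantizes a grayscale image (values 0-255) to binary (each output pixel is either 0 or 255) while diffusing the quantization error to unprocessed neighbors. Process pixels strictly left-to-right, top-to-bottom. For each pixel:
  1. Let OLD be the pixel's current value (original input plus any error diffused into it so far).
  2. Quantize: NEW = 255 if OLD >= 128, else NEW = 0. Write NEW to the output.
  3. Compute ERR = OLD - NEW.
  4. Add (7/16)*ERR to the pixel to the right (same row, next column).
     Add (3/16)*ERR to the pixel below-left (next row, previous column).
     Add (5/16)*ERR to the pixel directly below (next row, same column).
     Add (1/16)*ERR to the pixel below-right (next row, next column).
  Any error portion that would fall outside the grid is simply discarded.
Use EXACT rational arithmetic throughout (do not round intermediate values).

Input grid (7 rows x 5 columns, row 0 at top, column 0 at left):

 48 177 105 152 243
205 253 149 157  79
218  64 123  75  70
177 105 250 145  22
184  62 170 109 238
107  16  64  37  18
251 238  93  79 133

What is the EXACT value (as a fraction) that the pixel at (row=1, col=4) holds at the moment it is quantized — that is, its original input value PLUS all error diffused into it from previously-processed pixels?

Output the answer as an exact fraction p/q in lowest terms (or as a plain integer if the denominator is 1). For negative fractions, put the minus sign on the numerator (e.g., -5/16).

(0,0): OLD=48 → NEW=0, ERR=48
(0,1): OLD=198 → NEW=255, ERR=-57
(0,2): OLD=1281/16 → NEW=0, ERR=1281/16
(0,3): OLD=47879/256 → NEW=255, ERR=-17401/256
(0,4): OLD=873521/4096 → NEW=255, ERR=-170959/4096
(1,0): OLD=3349/16 → NEW=255, ERR=-731/16
(1,1): OLD=29851/128 → NEW=255, ERR=-2789/128
(1,2): OLD=606943/4096 → NEW=255, ERR=-437537/4096
(1,3): OLD=1412343/16384 → NEW=0, ERR=1412343/16384
(1,4): OLD=26062933/262144 → NEW=0, ERR=26062933/262144
Target (1,4): original=79, with diffused error = 26062933/262144

Answer: 26062933/262144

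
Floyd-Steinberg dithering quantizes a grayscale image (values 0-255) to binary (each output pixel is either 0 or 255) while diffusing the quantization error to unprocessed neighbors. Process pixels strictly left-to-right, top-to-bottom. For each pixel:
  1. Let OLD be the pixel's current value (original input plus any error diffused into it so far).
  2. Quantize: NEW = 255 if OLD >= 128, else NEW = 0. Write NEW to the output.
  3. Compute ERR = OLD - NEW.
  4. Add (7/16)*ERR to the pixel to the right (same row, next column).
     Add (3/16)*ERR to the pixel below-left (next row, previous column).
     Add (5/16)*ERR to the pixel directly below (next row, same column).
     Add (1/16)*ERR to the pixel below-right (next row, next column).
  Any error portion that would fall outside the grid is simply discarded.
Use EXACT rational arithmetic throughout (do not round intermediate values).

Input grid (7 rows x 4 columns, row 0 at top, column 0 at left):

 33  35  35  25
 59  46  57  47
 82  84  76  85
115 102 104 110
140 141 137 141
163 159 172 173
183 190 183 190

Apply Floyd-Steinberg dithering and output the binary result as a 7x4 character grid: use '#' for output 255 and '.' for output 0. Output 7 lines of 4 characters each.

Answer: ....
..#.
.#..
#..#
.##.
#.##
##.#

Derivation:
(0,0): OLD=33 → NEW=0, ERR=33
(0,1): OLD=791/16 → NEW=0, ERR=791/16
(0,2): OLD=14497/256 → NEW=0, ERR=14497/256
(0,3): OLD=203879/4096 → NEW=0, ERR=203879/4096
(1,0): OLD=20117/256 → NEW=0, ERR=20117/256
(1,1): OLD=222227/2048 → NEW=0, ERR=222227/2048
(1,2): OLD=8820623/65536 → NEW=255, ERR=-7891057/65536
(1,3): OLD=14067225/1048576 → NEW=0, ERR=14067225/1048576
(2,0): OLD=4158337/32768 → NEW=0, ERR=4158337/32768
(2,1): OLD=163330203/1048576 → NEW=255, ERR=-104056677/1048576
(2,2): OLD=8921127/2097152 → NEW=0, ERR=8921127/2097152
(2,3): OLD=2802733035/33554432 → NEW=0, ERR=2802733035/33554432
(3,0): OLD=2282543729/16777216 → NEW=255, ERR=-1995646351/16777216
(3,1): OLD=7429533487/268435456 → NEW=0, ERR=7429533487/268435456
(3,2): OLD=545019938001/4294967296 → NEW=0, ERR=545019938001/4294967296
(3,3): OLD=13186301617463/68719476736 → NEW=255, ERR=-4337164950217/68719476736
(4,0): OLD=463932313821/4294967296 → NEW=0, ERR=463932313821/4294967296
(4,1): OLD=7327754721815/34359738368 → NEW=255, ERR=-1433978562025/34359738368
(4,2): OLD=163049453899063/1099511627776 → NEW=255, ERR=-117326011183817/1099511627776
(4,3): OLD=1451768062086833/17592186044416 → NEW=0, ERR=1451768062086833/17592186044416
(5,0): OLD=103865554530509/549755813888 → NEW=255, ERR=-36322178010931/549755813888
(5,1): OLD=1825999157771835/17592186044416 → NEW=0, ERR=1825999157771835/17592186044416
(5,2): OLD=1732209886451063/8796093022208 → NEW=255, ERR=-510793834211977/8796093022208
(5,3): OLD=46925681423468903/281474976710656 → NEW=255, ERR=-24850437637748377/281474976710656
(6,0): OLD=51176369729616593/281474976710656 → NEW=255, ERR=-20599749331600687/281474976710656
(6,1): OLD=789932453274989767/4503599627370496 → NEW=255, ERR=-358485451704486713/4503599627370496
(6,2): OLD=8644144109204411841/72057594037927936 → NEW=0, ERR=8644144109204411841/72057594037927936
(6,3): OLD=243571111373549370183/1152921504606846976 → NEW=255, ERR=-50423872301196608697/1152921504606846976
Row 0: ....
Row 1: ..#.
Row 2: .#..
Row 3: #..#
Row 4: .##.
Row 5: #.##
Row 6: ##.#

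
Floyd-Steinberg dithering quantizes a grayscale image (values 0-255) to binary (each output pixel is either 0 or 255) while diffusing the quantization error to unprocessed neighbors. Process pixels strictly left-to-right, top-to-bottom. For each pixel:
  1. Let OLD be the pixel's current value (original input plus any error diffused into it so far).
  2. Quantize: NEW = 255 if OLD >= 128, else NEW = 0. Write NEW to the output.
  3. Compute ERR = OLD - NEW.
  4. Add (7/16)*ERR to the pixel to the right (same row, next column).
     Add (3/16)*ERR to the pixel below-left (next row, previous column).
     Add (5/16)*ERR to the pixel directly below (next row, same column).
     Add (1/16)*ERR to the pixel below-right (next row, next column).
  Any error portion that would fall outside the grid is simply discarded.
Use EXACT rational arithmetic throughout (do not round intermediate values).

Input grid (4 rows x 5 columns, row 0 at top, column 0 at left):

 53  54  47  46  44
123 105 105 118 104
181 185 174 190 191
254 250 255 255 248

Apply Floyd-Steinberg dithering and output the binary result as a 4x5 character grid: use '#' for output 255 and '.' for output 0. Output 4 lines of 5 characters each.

Answer: .....
#.##.
##.##
#####

Derivation:
(0,0): OLD=53 → NEW=0, ERR=53
(0,1): OLD=1235/16 → NEW=0, ERR=1235/16
(0,2): OLD=20677/256 → NEW=0, ERR=20677/256
(0,3): OLD=333155/4096 → NEW=0, ERR=333155/4096
(0,4): OLD=5215669/65536 → NEW=0, ERR=5215669/65536
(1,0): OLD=39433/256 → NEW=255, ERR=-25847/256
(1,1): OLD=211775/2048 → NEW=0, ERR=211775/2048
(1,2): OLD=12815915/65536 → NEW=255, ERR=-3895765/65536
(1,3): OLD=36013583/262144 → NEW=255, ERR=-30833137/262144
(1,4): OLD=346010957/4194304 → NEW=0, ERR=346010957/4194304
(2,0): OLD=5532453/32768 → NEW=255, ERR=-2823387/32768
(2,1): OLD=170039015/1048576 → NEW=255, ERR=-97347865/1048576
(2,2): OLD=1664570485/16777216 → NEW=0, ERR=1664570485/16777216
(2,3): OLD=55942941839/268435456 → NEW=255, ERR=-12508099441/268435456
(2,4): OLD=811932431401/4294967296 → NEW=255, ERR=-283284229079/4294967296
(3,0): OLD=3517627349/16777216 → NEW=255, ERR=-760562731/16777216
(3,1): OLD=28772616497/134217728 → NEW=255, ERR=-5452904143/134217728
(3,2): OLD=1089596289515/4294967296 → NEW=255, ERR=-5620370965/4294967296
(3,3): OLD=2007469171571/8589934592 → NEW=255, ERR=-182964149389/8589934592
(3,4): OLD=29571009942431/137438953472 → NEW=255, ERR=-5475923192929/137438953472
Row 0: .....
Row 1: #.##.
Row 2: ##.##
Row 3: #####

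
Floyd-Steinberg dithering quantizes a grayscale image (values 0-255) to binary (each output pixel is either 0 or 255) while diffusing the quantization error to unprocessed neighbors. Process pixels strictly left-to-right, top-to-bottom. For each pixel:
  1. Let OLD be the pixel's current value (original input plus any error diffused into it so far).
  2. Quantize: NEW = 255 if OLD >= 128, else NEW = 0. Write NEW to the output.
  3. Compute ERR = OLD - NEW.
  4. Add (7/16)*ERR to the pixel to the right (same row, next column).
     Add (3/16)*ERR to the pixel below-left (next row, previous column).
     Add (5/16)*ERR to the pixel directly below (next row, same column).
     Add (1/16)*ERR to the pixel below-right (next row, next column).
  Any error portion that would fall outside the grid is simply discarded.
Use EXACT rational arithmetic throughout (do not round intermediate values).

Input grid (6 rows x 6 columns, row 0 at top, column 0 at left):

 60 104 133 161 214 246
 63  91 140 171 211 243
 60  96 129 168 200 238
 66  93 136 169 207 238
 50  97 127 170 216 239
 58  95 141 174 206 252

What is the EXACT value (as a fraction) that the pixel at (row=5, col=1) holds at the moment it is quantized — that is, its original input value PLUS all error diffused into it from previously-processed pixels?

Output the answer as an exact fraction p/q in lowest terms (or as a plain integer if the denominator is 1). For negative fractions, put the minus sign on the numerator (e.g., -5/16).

Answer: 523742491544003/4398046511104

Derivation:
(0,0): OLD=60 → NEW=0, ERR=60
(0,1): OLD=521/4 → NEW=255, ERR=-499/4
(0,2): OLD=5019/64 → NEW=0, ERR=5019/64
(0,3): OLD=199997/1024 → NEW=255, ERR=-61123/1024
(0,4): OLD=3078315/16384 → NEW=255, ERR=-1099605/16384
(0,5): OLD=56790189/262144 → NEW=255, ERR=-10056531/262144
(1,0): OLD=3735/64 → NEW=0, ERR=3735/64
(1,1): OLD=49153/512 → NEW=0, ERR=49153/512
(1,2): OLD=3072309/16384 → NEW=255, ERR=-1105611/16384
(1,3): OLD=7545889/65536 → NEW=0, ERR=7545889/65536
(1,4): OLD=962497555/4194304 → NEW=255, ERR=-107049965/4194304
(1,5): OLD=14472082837/67108864 → NEW=255, ERR=-2640677483/67108864
(2,0): OLD=788379/8192 → NEW=0, ERR=788379/8192
(2,1): OLD=41706937/262144 → NEW=255, ERR=-25139783/262144
(2,2): OLD=392354859/4194304 → NEW=0, ERR=392354859/4194304
(2,3): OLD=7915635667/33554432 → NEW=255, ERR=-640744493/33554432
(2,4): OLD=197018902585/1073741824 → NEW=255, ERR=-76785262535/1073741824
(2,5): OLD=3312653038367/17179869184 → NEW=255, ERR=-1068213603553/17179869184
(3,0): OLD=327545355/4194304 → NEW=0, ERR=327545355/4194304
(3,1): OLD=4051736911/33554432 → NEW=0, ERR=4051736911/33554432
(3,2): OLD=55965335533/268435456 → NEW=255, ERR=-12485705747/268435456
(3,3): OLD=2321366068599/17179869184 → NEW=255, ERR=-2059500573321/17179869184
(3,4): OLD=16403849865143/137438953472 → NEW=0, ERR=16403849865143/137438953472
(3,5): OLD=585637426130777/2199023255552 → NEW=255, ERR=24886495965017/2199023255552
(4,0): OLD=52100570533/536870912 → NEW=0, ERR=52100570533/536870912
(4,1): OLD=1489078172993/8589934592 → NEW=255, ERR=-701355147967/8589934592
(4,2): OLD=16991083849779/274877906944 → NEW=0, ERR=16991083849779/274877906944
(4,3): OLD=787483184476383/4398046511104 → NEW=255, ERR=-334018675855137/4398046511104
(4,4): OLD=15108220818832271/70368744177664 → NEW=255, ERR=-2835808946472049/70368744177664
(4,5): OLD=261620025595438729/1125899906842624 → NEW=255, ERR=-25484450649430391/1125899906842624
(5,0): OLD=10035439500115/137438953472 → NEW=0, ERR=10035439500115/137438953472
(5,1): OLD=523742491544003/4398046511104 → NEW=0, ERR=523742491544003/4398046511104
Target (5,1): original=95, with diffused error = 523742491544003/4398046511104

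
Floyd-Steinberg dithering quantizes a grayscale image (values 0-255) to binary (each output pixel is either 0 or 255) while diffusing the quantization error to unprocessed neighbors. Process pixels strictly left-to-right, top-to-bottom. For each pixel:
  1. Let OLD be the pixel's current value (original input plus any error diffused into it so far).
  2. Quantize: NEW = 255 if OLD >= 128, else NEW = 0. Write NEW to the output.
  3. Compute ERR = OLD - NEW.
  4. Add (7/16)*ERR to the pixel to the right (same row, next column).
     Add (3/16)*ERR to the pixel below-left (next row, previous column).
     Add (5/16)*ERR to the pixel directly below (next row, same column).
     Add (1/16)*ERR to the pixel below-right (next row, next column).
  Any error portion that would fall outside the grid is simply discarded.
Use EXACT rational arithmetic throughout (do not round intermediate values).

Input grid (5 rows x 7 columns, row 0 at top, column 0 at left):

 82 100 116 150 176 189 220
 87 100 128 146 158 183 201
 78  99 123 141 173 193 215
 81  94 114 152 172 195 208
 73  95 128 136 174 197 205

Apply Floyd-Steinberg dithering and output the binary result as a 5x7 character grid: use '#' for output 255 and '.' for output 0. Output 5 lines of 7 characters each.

Answer: .#.####
..#..##
#.###.#
...#.##
.#.####

Derivation:
(0,0): OLD=82 → NEW=0, ERR=82
(0,1): OLD=1087/8 → NEW=255, ERR=-953/8
(0,2): OLD=8177/128 → NEW=0, ERR=8177/128
(0,3): OLD=364439/2048 → NEW=255, ERR=-157801/2048
(0,4): OLD=4662561/32768 → NEW=255, ERR=-3693279/32768
(0,5): OLD=73237479/524288 → NEW=255, ERR=-60455961/524288
(0,6): OLD=1422302033/8388608 → NEW=255, ERR=-716793007/8388608
(1,0): OLD=11557/128 → NEW=0, ERR=11557/128
(1,1): OLD=122243/1024 → NEW=0, ERR=122243/1024
(1,2): OLD=5842495/32768 → NEW=255, ERR=-2513345/32768
(1,3): OLD=9335507/131072 → NEW=0, ERR=9335507/131072
(1,4): OLD=1069567001/8388608 → NEW=0, ERR=1069567001/8388608
(1,5): OLD=12058238953/67108864 → NEW=255, ERR=-5054521367/67108864
(1,6): OLD=144030373767/1073741824 → NEW=255, ERR=-129773791353/1073741824
(2,0): OLD=2106961/16384 → NEW=255, ERR=-2070959/16384
(2,1): OLD=37888523/524288 → NEW=0, ERR=37888523/524288
(2,2): OLD=1270565345/8388608 → NEW=255, ERR=-868529695/8388608
(2,3): OLD=9198819353/67108864 → NEW=255, ERR=-7913940967/67108864
(2,4): OLD=81379322153/536870912 → NEW=255, ERR=-55522760407/536870912
(2,5): OLD=1881617599523/17179869184 → NEW=0, ERR=1881617599523/17179869184
(2,6): OLD=60594212411429/274877906944 → NEW=255, ERR=-9499653859291/274877906944
(3,0): OLD=461789377/8388608 → NEW=0, ERR=461789377/8388608
(3,1): OLD=7607076909/67108864 → NEW=0, ERR=7607076909/67108864
(3,2): OLD=61011413271/536870912 → NEW=0, ERR=61011413271/536870912
(3,3): OLD=298509532625/2147483648 → NEW=255, ERR=-249098797615/2147483648
(3,4): OLD=28064709573825/274877906944 → NEW=0, ERR=28064709573825/274877906944
(3,5): OLD=573837414868819/2199023255552 → NEW=255, ERR=13086484703059/2199023255552
(3,6): OLD=7270815685765773/35184372088832 → NEW=255, ERR=-1701199196886387/35184372088832
(4,0): OLD=119675958959/1073741824 → NEW=0, ERR=119675958959/1073741824
(4,1): OLD=3503562957795/17179869184 → NEW=255, ERR=-877303684125/17179869184
(4,2): OLD=34774112969261/274877906944 → NEW=0, ERR=34774112969261/274877906944
(4,3): OLD=398780929068799/2199023255552 → NEW=255, ERR=-161970001096961/2199023255552
(4,4): OLD=2947530702041229/17592186044416 → NEW=255, ERR=-1538476739284851/17592186044416
(4,5): OLD=88898070485045709/562949953421312 → NEW=255, ERR=-54654167637388851/562949953421312
(4,6): OLD=1331150878093253547/9007199254740992 → NEW=255, ERR=-965684931865699413/9007199254740992
Row 0: .#.####
Row 1: ..#..##
Row 2: #.###.#
Row 3: ...#.##
Row 4: .#.####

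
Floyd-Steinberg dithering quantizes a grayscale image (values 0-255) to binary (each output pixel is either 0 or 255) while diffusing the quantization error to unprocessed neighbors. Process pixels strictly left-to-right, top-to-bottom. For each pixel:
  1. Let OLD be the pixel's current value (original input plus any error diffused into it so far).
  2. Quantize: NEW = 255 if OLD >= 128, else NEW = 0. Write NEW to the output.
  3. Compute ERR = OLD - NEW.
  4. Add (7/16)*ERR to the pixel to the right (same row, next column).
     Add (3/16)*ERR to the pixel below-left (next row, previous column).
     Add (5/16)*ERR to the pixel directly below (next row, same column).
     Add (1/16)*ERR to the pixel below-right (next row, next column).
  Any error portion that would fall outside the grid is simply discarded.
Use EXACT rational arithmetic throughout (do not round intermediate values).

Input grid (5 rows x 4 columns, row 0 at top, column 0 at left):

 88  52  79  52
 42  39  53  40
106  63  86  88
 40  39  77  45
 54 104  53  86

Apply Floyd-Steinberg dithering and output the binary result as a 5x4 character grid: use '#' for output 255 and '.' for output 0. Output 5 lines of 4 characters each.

Answer: ....
.#..
..#.
....
.#.#

Derivation:
(0,0): OLD=88 → NEW=0, ERR=88
(0,1): OLD=181/2 → NEW=0, ERR=181/2
(0,2): OLD=3795/32 → NEW=0, ERR=3795/32
(0,3): OLD=53189/512 → NEW=0, ERR=53189/512
(1,0): OLD=2767/32 → NEW=0, ERR=2767/32
(1,1): OLD=34009/256 → NEW=255, ERR=-31271/256
(1,2): OLD=505885/8192 → NEW=0, ERR=505885/8192
(1,3): OLD=14010715/131072 → NEW=0, ERR=14010715/131072
(2,0): OLD=451043/4096 → NEW=0, ERR=451043/4096
(2,1): OLD=11794785/131072 → NEW=0, ERR=11794785/131072
(2,2): OLD=41176345/262144 → NEW=255, ERR=-25670375/262144
(2,3): OLD=345701597/4194304 → NEW=0, ERR=345701597/4194304
(3,0): OLD=191437315/2097152 → NEW=0, ERR=191437315/2097152
(3,1): OLD=3207111869/33554432 → NEW=0, ERR=3207111869/33554432
(3,2): OLD=58676106595/536870912 → NEW=0, ERR=58676106595/536870912
(3,3): OLD=965955896885/8589934592 → NEW=0, ERR=965955896885/8589934592
(4,0): OLD=53927350055/536870912 → NEW=0, ERR=53927350055/536870912
(4,1): OLD=876224934949/4294967296 → NEW=255, ERR=-218991725531/4294967296
(4,2): OLD=12631357233301/137438953472 → NEW=0, ERR=12631357233301/137438953472
(4,3): OLD=369833055649699/2199023255552 → NEW=255, ERR=-190917874516061/2199023255552
Row 0: ....
Row 1: .#..
Row 2: ..#.
Row 3: ....
Row 4: .#.#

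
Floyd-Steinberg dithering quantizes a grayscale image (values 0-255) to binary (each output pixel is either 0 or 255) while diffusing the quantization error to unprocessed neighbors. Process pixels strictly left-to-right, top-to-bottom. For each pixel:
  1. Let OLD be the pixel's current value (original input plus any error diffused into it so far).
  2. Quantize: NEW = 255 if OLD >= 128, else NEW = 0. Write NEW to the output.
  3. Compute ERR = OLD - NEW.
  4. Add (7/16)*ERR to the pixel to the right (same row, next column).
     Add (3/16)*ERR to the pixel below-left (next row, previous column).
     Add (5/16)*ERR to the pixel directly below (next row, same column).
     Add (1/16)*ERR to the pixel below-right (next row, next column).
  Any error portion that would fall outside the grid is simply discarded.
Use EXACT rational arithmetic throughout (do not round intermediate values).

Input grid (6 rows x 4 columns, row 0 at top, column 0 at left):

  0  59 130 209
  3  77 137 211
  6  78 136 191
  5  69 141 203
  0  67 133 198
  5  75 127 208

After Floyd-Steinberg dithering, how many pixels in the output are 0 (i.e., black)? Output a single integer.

Answer: 14

Derivation:
(0,0): OLD=0 → NEW=0, ERR=0
(0,1): OLD=59 → NEW=0, ERR=59
(0,2): OLD=2493/16 → NEW=255, ERR=-1587/16
(0,3): OLD=42395/256 → NEW=255, ERR=-22885/256
(1,0): OLD=225/16 → NEW=0, ERR=225/16
(1,1): OLD=10623/128 → NEW=0, ERR=10623/128
(1,2): OLD=529363/4096 → NEW=255, ERR=-515117/4096
(1,3): OLD=7985205/65536 → NEW=0, ERR=7985205/65536
(2,0): OLD=53157/2048 → NEW=0, ERR=53157/2048
(2,1): OLD=6067935/65536 → NEW=0, ERR=6067935/65536
(2,2): OLD=21658389/131072 → NEW=255, ERR=-11764971/131072
(2,3): OLD=381569541/2097152 → NEW=255, ERR=-153204219/2097152
(3,0): OLD=31951805/1048576 → NEW=0, ERR=31951805/1048576
(3,1): OLD=1611582419/16777216 → NEW=0, ERR=1611582419/16777216
(3,2): OLD=39477384893/268435456 → NEW=255, ERR=-28973656387/268435456
(3,3): OLD=546917405611/4294967296 → NEW=0, ERR=546917405611/4294967296
(4,0): OLD=7390891657/268435456 → NEW=0, ERR=7390891657/268435456
(4,1): OLD=194842168435/2147483648 → NEW=0, ERR=194842168435/2147483648
(4,2): OLD=11602905569115/68719476736 → NEW=255, ERR=-5920560998565/68719476736
(4,3): OLD=212595511723501/1099511627776 → NEW=255, ERR=-67779953359379/1099511627776
(5,0): OLD=1051960863425/34359738368 → NEW=0, ERR=1051960863425/34359738368
(5,1): OLD=112495956389247/1099511627776 → NEW=0, ERR=112495956389247/1099511627776
(5,2): OLD=152778360790059/1099511627776 → NEW=255, ERR=-127597104292821/1099511627776
(5,3): OLD=1166183112207423/8796093022208 → NEW=255, ERR=-1076820608455617/8796093022208
Output grid:
  Row 0: ..##  (2 black, running=2)
  Row 1: ..#.  (3 black, running=5)
  Row 2: ..##  (2 black, running=7)
  Row 3: ..#.  (3 black, running=10)
  Row 4: ..##  (2 black, running=12)
  Row 5: ..##  (2 black, running=14)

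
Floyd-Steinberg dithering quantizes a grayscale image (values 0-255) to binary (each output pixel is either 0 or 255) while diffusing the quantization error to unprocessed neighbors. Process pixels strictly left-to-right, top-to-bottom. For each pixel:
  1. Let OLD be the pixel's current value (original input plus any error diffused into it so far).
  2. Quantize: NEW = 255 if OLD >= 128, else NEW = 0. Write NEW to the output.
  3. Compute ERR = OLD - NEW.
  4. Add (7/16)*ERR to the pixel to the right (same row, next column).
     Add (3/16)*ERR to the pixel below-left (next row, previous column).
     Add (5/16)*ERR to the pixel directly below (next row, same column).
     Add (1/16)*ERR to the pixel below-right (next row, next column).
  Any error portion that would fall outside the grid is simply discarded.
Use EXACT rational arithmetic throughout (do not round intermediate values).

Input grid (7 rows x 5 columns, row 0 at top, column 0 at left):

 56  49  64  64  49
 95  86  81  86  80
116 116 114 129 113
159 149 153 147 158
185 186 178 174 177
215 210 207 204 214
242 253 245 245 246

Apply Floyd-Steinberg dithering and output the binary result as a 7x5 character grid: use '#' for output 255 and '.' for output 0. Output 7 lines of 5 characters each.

Answer: .....
.#.#.
#.#.#
#.#.#
####.
#.###
#####

Derivation:
(0,0): OLD=56 → NEW=0, ERR=56
(0,1): OLD=147/2 → NEW=0, ERR=147/2
(0,2): OLD=3077/32 → NEW=0, ERR=3077/32
(0,3): OLD=54307/512 → NEW=0, ERR=54307/512
(0,4): OLD=781557/8192 → NEW=0, ERR=781557/8192
(1,0): OLD=4041/32 → NEW=0, ERR=4041/32
(1,1): OLD=47551/256 → NEW=255, ERR=-17729/256
(1,2): OLD=862059/8192 → NEW=0, ERR=862059/8192
(1,3): OLD=6195887/32768 → NEW=255, ERR=-2159953/32768
(1,4): OLD=45930157/524288 → NEW=0, ERR=45930157/524288
(2,0): OLD=583589/4096 → NEW=255, ERR=-460891/4096
(2,1): OLD=9535911/131072 → NEW=0, ERR=9535911/131072
(2,2): OLD=339794741/2097152 → NEW=255, ERR=-194979019/2097152
(2,3): OLD=3044332623/33554432 → NEW=0, ERR=3044332623/33554432
(2,4): OLD=94462599785/536870912 → NEW=255, ERR=-42439482775/536870912
(3,0): OLD=288312341/2097152 → NEW=255, ERR=-246461419/2097152
(3,1): OLD=1608170033/16777216 → NEW=0, ERR=1608170033/16777216
(3,2): OLD=100631499563/536870912 → NEW=255, ERR=-36270582997/536870912
(3,3): OLD=134392479587/1073741824 → NEW=0, ERR=134392479587/1073741824
(3,4): OLD=3328190504367/17179869184 → NEW=255, ERR=-1052676137553/17179869184
(4,0): OLD=44626612699/268435456 → NEW=255, ERR=-23824428581/268435456
(4,1): OLD=1349587167003/8589934592 → NEW=255, ERR=-840846153957/8589934592
(4,2): OLD=19725366567541/137438953472 → NEW=255, ERR=-15321566567819/137438953472
(4,3): OLD=326840770878491/2199023255552 → NEW=255, ERR=-233910159287269/2199023255552
(4,4): OLD=4191785814872637/35184372088832 → NEW=0, ERR=4191785814872637/35184372088832
(5,0): OLD=23214927961649/137438953472 → NEW=255, ERR=-11832005173711/137438953472
(5,1): OLD=126770173998227/1099511627776 → NEW=0, ERR=126770173998227/1099511627776
(5,2): OLD=6915235039663083/35184372088832 → NEW=255, ERR=-2056779842989077/35184372088832
(5,3): OLD=22596138814324709/140737488355328 → NEW=255, ERR=-13291920716283931/140737488355328
(5,4): OLD=457707181217723079/2251799813685248 → NEW=255, ERR=-116501771272015161/2251799813685248
(6,0): OLD=4164339337794913/17592186044416 → NEW=255, ERR=-321668103531167/17592186044416
(6,1): OLD=149006879752434671/562949953421312 → NEW=255, ERR=5454641630000111/562949953421312
(6,2): OLD=1985807201874102709/9007199254740992 → NEW=255, ERR=-311028608084850251/9007199254740992
(6,3): OLD=26953049297710493319/144115188075855872 → NEW=255, ERR=-9796323661632754041/144115188075855872
(6,4): OLD=447771621014619837041/2305843009213693952 → NEW=255, ERR=-140218346334872120719/2305843009213693952
Row 0: .....
Row 1: .#.#.
Row 2: #.#.#
Row 3: #.#.#
Row 4: ####.
Row 5: #.###
Row 6: #####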